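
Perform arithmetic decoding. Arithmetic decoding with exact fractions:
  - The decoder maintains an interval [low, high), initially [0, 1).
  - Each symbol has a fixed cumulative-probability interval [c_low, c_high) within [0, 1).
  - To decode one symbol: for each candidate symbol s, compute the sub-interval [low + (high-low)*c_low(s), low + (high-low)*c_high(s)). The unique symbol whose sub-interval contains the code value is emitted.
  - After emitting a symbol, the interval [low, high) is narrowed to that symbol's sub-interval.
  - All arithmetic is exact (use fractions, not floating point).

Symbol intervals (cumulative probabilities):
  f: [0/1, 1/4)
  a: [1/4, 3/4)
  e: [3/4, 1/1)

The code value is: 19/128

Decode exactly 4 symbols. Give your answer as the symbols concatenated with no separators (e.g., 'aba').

Step 1: interval [0/1, 1/1), width = 1/1 - 0/1 = 1/1
  'f': [0/1 + 1/1*0/1, 0/1 + 1/1*1/4) = [0/1, 1/4) <- contains code 19/128
  'a': [0/1 + 1/1*1/4, 0/1 + 1/1*3/4) = [1/4, 3/4)
  'e': [0/1 + 1/1*3/4, 0/1 + 1/1*1/1) = [3/4, 1/1)
  emit 'f', narrow to [0/1, 1/4)
Step 2: interval [0/1, 1/4), width = 1/4 - 0/1 = 1/4
  'f': [0/1 + 1/4*0/1, 0/1 + 1/4*1/4) = [0/1, 1/16)
  'a': [0/1 + 1/4*1/4, 0/1 + 1/4*3/4) = [1/16, 3/16) <- contains code 19/128
  'e': [0/1 + 1/4*3/4, 0/1 + 1/4*1/1) = [3/16, 1/4)
  emit 'a', narrow to [1/16, 3/16)
Step 3: interval [1/16, 3/16), width = 3/16 - 1/16 = 1/8
  'f': [1/16 + 1/8*0/1, 1/16 + 1/8*1/4) = [1/16, 3/32)
  'a': [1/16 + 1/8*1/4, 1/16 + 1/8*3/4) = [3/32, 5/32) <- contains code 19/128
  'e': [1/16 + 1/8*3/4, 1/16 + 1/8*1/1) = [5/32, 3/16)
  emit 'a', narrow to [3/32, 5/32)
Step 4: interval [3/32, 5/32), width = 5/32 - 3/32 = 1/16
  'f': [3/32 + 1/16*0/1, 3/32 + 1/16*1/4) = [3/32, 7/64)
  'a': [3/32 + 1/16*1/4, 3/32 + 1/16*3/4) = [7/64, 9/64)
  'e': [3/32 + 1/16*3/4, 3/32 + 1/16*1/1) = [9/64, 5/32) <- contains code 19/128
  emit 'e', narrow to [9/64, 5/32)

Answer: faae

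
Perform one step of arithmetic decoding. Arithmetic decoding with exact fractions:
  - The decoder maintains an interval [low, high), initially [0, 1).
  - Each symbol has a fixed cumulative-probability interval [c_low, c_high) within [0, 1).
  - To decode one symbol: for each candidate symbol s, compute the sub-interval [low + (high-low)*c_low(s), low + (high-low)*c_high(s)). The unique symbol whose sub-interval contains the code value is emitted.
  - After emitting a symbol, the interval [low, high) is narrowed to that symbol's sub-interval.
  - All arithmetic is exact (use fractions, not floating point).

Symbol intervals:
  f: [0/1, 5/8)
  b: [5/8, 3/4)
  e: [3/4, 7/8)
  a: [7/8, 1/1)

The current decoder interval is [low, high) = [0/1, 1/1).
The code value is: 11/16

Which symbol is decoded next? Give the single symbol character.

Interval width = high − low = 1/1 − 0/1 = 1/1
Scaled code = (code − low) / width = (11/16 − 0/1) / 1/1 = 11/16
  f: [0/1, 5/8) 
  b: [5/8, 3/4) ← scaled code falls here ✓
  e: [3/4, 7/8) 
  a: [7/8, 1/1) 

Answer: b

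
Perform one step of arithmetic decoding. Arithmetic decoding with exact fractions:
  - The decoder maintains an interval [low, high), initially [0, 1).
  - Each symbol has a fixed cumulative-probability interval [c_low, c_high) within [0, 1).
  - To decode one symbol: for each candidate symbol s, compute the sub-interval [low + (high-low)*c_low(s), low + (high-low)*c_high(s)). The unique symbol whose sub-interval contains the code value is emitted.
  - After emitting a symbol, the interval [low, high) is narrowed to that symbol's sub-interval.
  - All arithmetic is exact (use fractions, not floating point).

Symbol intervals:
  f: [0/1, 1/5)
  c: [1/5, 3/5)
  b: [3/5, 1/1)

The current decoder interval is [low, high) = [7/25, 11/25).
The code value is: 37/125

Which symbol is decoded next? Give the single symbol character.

Answer: f

Derivation:
Interval width = high − low = 11/25 − 7/25 = 4/25
Scaled code = (code − low) / width = (37/125 − 7/25) / 4/25 = 1/10
  f: [0/1, 1/5) ← scaled code falls here ✓
  c: [1/5, 3/5) 
  b: [3/5, 1/1) 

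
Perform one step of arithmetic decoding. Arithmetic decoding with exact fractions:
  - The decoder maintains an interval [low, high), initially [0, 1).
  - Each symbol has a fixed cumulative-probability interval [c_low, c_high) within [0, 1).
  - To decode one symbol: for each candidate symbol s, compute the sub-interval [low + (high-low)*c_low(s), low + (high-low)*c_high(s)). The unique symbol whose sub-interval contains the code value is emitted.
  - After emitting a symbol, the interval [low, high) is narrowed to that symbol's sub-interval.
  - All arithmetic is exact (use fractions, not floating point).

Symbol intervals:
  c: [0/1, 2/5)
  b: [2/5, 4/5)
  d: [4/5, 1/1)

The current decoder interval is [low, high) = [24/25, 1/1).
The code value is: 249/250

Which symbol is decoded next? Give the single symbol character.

Answer: d

Derivation:
Interval width = high − low = 1/1 − 24/25 = 1/25
Scaled code = (code − low) / width = (249/250 − 24/25) / 1/25 = 9/10
  c: [0/1, 2/5) 
  b: [2/5, 4/5) 
  d: [4/5, 1/1) ← scaled code falls here ✓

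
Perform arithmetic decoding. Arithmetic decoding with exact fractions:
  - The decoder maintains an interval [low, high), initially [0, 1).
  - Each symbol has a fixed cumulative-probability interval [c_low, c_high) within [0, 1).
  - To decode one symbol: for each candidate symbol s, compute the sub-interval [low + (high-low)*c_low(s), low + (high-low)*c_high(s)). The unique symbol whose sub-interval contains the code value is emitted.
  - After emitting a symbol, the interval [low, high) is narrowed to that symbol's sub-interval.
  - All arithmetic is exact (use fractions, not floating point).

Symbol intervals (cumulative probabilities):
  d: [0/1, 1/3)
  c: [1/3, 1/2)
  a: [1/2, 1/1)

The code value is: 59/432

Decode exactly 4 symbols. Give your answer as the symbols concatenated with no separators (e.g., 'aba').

Answer: dcca

Derivation:
Step 1: interval [0/1, 1/1), width = 1/1 - 0/1 = 1/1
  'd': [0/1 + 1/1*0/1, 0/1 + 1/1*1/3) = [0/1, 1/3) <- contains code 59/432
  'c': [0/1 + 1/1*1/3, 0/1 + 1/1*1/2) = [1/3, 1/2)
  'a': [0/1 + 1/1*1/2, 0/1 + 1/1*1/1) = [1/2, 1/1)
  emit 'd', narrow to [0/1, 1/3)
Step 2: interval [0/1, 1/3), width = 1/3 - 0/1 = 1/3
  'd': [0/1 + 1/3*0/1, 0/1 + 1/3*1/3) = [0/1, 1/9)
  'c': [0/1 + 1/3*1/3, 0/1 + 1/3*1/2) = [1/9, 1/6) <- contains code 59/432
  'a': [0/1 + 1/3*1/2, 0/1 + 1/3*1/1) = [1/6, 1/3)
  emit 'c', narrow to [1/9, 1/6)
Step 3: interval [1/9, 1/6), width = 1/6 - 1/9 = 1/18
  'd': [1/9 + 1/18*0/1, 1/9 + 1/18*1/3) = [1/9, 7/54)
  'c': [1/9 + 1/18*1/3, 1/9 + 1/18*1/2) = [7/54, 5/36) <- contains code 59/432
  'a': [1/9 + 1/18*1/2, 1/9 + 1/18*1/1) = [5/36, 1/6)
  emit 'c', narrow to [7/54, 5/36)
Step 4: interval [7/54, 5/36), width = 5/36 - 7/54 = 1/108
  'd': [7/54 + 1/108*0/1, 7/54 + 1/108*1/3) = [7/54, 43/324)
  'c': [7/54 + 1/108*1/3, 7/54 + 1/108*1/2) = [43/324, 29/216)
  'a': [7/54 + 1/108*1/2, 7/54 + 1/108*1/1) = [29/216, 5/36) <- contains code 59/432
  emit 'a', narrow to [29/216, 5/36)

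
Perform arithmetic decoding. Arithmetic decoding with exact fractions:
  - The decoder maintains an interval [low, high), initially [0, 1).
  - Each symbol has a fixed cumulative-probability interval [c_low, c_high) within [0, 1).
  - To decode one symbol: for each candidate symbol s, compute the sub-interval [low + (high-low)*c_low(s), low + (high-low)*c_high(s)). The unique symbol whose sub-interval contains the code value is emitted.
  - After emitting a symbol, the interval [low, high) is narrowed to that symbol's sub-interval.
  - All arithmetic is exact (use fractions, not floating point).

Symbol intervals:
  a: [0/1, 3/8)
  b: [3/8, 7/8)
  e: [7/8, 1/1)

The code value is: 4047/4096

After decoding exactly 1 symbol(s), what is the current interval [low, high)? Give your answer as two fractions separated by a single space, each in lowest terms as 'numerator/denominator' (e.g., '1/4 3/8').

Step 1: interval [0/1, 1/1), width = 1/1 - 0/1 = 1/1
  'a': [0/1 + 1/1*0/1, 0/1 + 1/1*3/8) = [0/1, 3/8)
  'b': [0/1 + 1/1*3/8, 0/1 + 1/1*7/8) = [3/8, 7/8)
  'e': [0/1 + 1/1*7/8, 0/1 + 1/1*1/1) = [7/8, 1/1) <- contains code 4047/4096
  emit 'e', narrow to [7/8, 1/1)

Answer: 7/8 1/1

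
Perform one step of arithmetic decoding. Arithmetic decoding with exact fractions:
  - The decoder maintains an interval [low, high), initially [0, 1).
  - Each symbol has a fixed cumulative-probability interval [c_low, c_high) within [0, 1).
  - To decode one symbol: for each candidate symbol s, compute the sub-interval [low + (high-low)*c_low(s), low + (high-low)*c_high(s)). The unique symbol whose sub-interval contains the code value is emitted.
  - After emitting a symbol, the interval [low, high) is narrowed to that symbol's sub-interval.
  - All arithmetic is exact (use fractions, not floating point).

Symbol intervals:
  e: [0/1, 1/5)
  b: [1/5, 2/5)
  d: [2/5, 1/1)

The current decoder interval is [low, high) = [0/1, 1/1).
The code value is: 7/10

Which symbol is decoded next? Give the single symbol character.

Interval width = high − low = 1/1 − 0/1 = 1/1
Scaled code = (code − low) / width = (7/10 − 0/1) / 1/1 = 7/10
  e: [0/1, 1/5) 
  b: [1/5, 2/5) 
  d: [2/5, 1/1) ← scaled code falls here ✓

Answer: d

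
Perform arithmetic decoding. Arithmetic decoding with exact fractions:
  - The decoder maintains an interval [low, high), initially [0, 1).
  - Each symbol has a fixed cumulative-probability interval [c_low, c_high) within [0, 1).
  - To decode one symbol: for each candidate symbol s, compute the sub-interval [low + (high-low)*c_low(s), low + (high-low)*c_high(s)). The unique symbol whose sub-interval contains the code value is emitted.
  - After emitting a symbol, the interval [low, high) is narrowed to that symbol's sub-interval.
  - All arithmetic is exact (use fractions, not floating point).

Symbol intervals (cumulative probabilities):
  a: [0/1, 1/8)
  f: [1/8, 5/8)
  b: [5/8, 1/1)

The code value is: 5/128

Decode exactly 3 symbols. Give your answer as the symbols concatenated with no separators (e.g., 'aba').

Step 1: interval [0/1, 1/1), width = 1/1 - 0/1 = 1/1
  'a': [0/1 + 1/1*0/1, 0/1 + 1/1*1/8) = [0/1, 1/8) <- contains code 5/128
  'f': [0/1 + 1/1*1/8, 0/1 + 1/1*5/8) = [1/8, 5/8)
  'b': [0/1 + 1/1*5/8, 0/1 + 1/1*1/1) = [5/8, 1/1)
  emit 'a', narrow to [0/1, 1/8)
Step 2: interval [0/1, 1/8), width = 1/8 - 0/1 = 1/8
  'a': [0/1 + 1/8*0/1, 0/1 + 1/8*1/8) = [0/1, 1/64)
  'f': [0/1 + 1/8*1/8, 0/1 + 1/8*5/8) = [1/64, 5/64) <- contains code 5/128
  'b': [0/1 + 1/8*5/8, 0/1 + 1/8*1/1) = [5/64, 1/8)
  emit 'f', narrow to [1/64, 5/64)
Step 3: interval [1/64, 5/64), width = 5/64 - 1/64 = 1/16
  'a': [1/64 + 1/16*0/1, 1/64 + 1/16*1/8) = [1/64, 3/128)
  'f': [1/64 + 1/16*1/8, 1/64 + 1/16*5/8) = [3/128, 7/128) <- contains code 5/128
  'b': [1/64 + 1/16*5/8, 1/64 + 1/16*1/1) = [7/128, 5/64)
  emit 'f', narrow to [3/128, 7/128)

Answer: aff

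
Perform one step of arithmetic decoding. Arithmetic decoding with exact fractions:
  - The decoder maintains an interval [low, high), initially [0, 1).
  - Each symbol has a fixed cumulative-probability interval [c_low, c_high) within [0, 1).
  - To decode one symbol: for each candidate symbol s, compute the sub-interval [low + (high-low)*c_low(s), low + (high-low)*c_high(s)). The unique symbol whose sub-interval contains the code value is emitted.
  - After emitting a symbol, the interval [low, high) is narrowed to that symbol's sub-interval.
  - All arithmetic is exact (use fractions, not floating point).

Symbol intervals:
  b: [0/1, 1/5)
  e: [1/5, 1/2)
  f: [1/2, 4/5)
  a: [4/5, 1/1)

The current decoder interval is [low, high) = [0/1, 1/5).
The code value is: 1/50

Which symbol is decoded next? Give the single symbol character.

Interval width = high − low = 1/5 − 0/1 = 1/5
Scaled code = (code − low) / width = (1/50 − 0/1) / 1/5 = 1/10
  b: [0/1, 1/5) ← scaled code falls here ✓
  e: [1/5, 1/2) 
  f: [1/2, 4/5) 
  a: [4/5, 1/1) 

Answer: b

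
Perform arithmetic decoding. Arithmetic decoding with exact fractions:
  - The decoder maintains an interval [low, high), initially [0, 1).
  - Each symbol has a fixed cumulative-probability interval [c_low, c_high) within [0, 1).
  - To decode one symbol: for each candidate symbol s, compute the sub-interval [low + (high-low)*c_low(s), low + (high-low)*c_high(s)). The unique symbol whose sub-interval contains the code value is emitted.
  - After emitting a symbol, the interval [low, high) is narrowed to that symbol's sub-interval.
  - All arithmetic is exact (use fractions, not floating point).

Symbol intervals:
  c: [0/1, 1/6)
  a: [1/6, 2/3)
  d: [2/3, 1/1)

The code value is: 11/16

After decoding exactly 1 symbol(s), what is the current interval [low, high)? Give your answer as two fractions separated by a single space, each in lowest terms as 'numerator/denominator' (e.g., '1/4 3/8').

Answer: 2/3 1/1

Derivation:
Step 1: interval [0/1, 1/1), width = 1/1 - 0/1 = 1/1
  'c': [0/1 + 1/1*0/1, 0/1 + 1/1*1/6) = [0/1, 1/6)
  'a': [0/1 + 1/1*1/6, 0/1 + 1/1*2/3) = [1/6, 2/3)
  'd': [0/1 + 1/1*2/3, 0/1 + 1/1*1/1) = [2/3, 1/1) <- contains code 11/16
  emit 'd', narrow to [2/3, 1/1)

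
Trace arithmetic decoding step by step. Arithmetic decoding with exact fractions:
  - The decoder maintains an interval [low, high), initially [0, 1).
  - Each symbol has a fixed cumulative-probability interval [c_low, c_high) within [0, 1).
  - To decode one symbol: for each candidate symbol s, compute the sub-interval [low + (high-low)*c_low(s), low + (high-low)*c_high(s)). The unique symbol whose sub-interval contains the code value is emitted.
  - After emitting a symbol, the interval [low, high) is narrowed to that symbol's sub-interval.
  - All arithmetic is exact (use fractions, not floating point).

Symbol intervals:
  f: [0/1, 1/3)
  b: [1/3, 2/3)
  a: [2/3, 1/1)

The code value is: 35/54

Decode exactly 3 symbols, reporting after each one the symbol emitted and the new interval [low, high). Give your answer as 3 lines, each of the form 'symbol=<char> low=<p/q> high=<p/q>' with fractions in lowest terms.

Answer: symbol=b low=1/3 high=2/3
symbol=a low=5/9 high=2/3
symbol=a low=17/27 high=2/3

Derivation:
Step 1: interval [0/1, 1/1), width = 1/1 - 0/1 = 1/1
  'f': [0/1 + 1/1*0/1, 0/1 + 1/1*1/3) = [0/1, 1/3)
  'b': [0/1 + 1/1*1/3, 0/1 + 1/1*2/3) = [1/3, 2/3) <- contains code 35/54
  'a': [0/1 + 1/1*2/3, 0/1 + 1/1*1/1) = [2/3, 1/1)
  emit 'b', narrow to [1/3, 2/3)
Step 2: interval [1/3, 2/3), width = 2/3 - 1/3 = 1/3
  'f': [1/3 + 1/3*0/1, 1/3 + 1/3*1/3) = [1/3, 4/9)
  'b': [1/3 + 1/3*1/3, 1/3 + 1/3*2/3) = [4/9, 5/9)
  'a': [1/3 + 1/3*2/3, 1/3 + 1/3*1/1) = [5/9, 2/3) <- contains code 35/54
  emit 'a', narrow to [5/9, 2/3)
Step 3: interval [5/9, 2/3), width = 2/3 - 5/9 = 1/9
  'f': [5/9 + 1/9*0/1, 5/9 + 1/9*1/3) = [5/9, 16/27)
  'b': [5/9 + 1/9*1/3, 5/9 + 1/9*2/3) = [16/27, 17/27)
  'a': [5/9 + 1/9*2/3, 5/9 + 1/9*1/1) = [17/27, 2/3) <- contains code 35/54
  emit 'a', narrow to [17/27, 2/3)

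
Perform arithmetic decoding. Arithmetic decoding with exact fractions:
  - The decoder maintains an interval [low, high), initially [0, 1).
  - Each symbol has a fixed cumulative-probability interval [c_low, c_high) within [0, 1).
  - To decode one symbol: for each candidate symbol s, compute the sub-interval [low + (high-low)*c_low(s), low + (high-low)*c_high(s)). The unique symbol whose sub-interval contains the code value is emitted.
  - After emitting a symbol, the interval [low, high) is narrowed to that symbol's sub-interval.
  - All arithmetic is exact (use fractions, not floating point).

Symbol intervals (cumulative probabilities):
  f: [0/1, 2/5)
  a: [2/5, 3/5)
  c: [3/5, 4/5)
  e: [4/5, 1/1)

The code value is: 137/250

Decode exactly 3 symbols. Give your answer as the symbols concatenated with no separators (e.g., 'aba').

Answer: acc

Derivation:
Step 1: interval [0/1, 1/1), width = 1/1 - 0/1 = 1/1
  'f': [0/1 + 1/1*0/1, 0/1 + 1/1*2/5) = [0/1, 2/5)
  'a': [0/1 + 1/1*2/5, 0/1 + 1/1*3/5) = [2/5, 3/5) <- contains code 137/250
  'c': [0/1 + 1/1*3/5, 0/1 + 1/1*4/5) = [3/5, 4/5)
  'e': [0/1 + 1/1*4/5, 0/1 + 1/1*1/1) = [4/5, 1/1)
  emit 'a', narrow to [2/5, 3/5)
Step 2: interval [2/5, 3/5), width = 3/5 - 2/5 = 1/5
  'f': [2/5 + 1/5*0/1, 2/5 + 1/5*2/5) = [2/5, 12/25)
  'a': [2/5 + 1/5*2/5, 2/5 + 1/5*3/5) = [12/25, 13/25)
  'c': [2/5 + 1/5*3/5, 2/5 + 1/5*4/5) = [13/25, 14/25) <- contains code 137/250
  'e': [2/5 + 1/5*4/5, 2/5 + 1/5*1/1) = [14/25, 3/5)
  emit 'c', narrow to [13/25, 14/25)
Step 3: interval [13/25, 14/25), width = 14/25 - 13/25 = 1/25
  'f': [13/25 + 1/25*0/1, 13/25 + 1/25*2/5) = [13/25, 67/125)
  'a': [13/25 + 1/25*2/5, 13/25 + 1/25*3/5) = [67/125, 68/125)
  'c': [13/25 + 1/25*3/5, 13/25 + 1/25*4/5) = [68/125, 69/125) <- contains code 137/250
  'e': [13/25 + 1/25*4/5, 13/25 + 1/25*1/1) = [69/125, 14/25)
  emit 'c', narrow to [68/125, 69/125)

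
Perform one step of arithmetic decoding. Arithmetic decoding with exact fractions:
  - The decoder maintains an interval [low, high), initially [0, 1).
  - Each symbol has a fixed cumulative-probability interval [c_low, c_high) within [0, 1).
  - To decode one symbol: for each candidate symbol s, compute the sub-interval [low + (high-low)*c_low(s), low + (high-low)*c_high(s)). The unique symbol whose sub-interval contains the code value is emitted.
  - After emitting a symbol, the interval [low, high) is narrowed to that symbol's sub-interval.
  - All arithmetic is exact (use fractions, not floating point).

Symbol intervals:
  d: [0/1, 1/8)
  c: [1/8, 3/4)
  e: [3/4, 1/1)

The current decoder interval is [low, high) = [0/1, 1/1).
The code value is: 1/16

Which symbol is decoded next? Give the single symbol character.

Interval width = high − low = 1/1 − 0/1 = 1/1
Scaled code = (code − low) / width = (1/16 − 0/1) / 1/1 = 1/16
  d: [0/1, 1/8) ← scaled code falls here ✓
  c: [1/8, 3/4) 
  e: [3/4, 1/1) 

Answer: d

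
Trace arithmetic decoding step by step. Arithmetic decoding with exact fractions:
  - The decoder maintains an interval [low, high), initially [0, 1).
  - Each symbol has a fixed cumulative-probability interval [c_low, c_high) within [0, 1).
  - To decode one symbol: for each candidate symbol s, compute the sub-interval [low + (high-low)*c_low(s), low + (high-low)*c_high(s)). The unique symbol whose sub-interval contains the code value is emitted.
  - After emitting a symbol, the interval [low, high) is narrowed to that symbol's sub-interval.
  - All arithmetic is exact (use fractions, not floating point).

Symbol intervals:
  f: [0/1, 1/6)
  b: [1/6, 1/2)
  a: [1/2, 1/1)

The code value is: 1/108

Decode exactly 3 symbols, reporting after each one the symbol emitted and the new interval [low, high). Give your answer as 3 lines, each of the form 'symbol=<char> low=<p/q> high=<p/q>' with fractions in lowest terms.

Step 1: interval [0/1, 1/1), width = 1/1 - 0/1 = 1/1
  'f': [0/1 + 1/1*0/1, 0/1 + 1/1*1/6) = [0/1, 1/6) <- contains code 1/108
  'b': [0/1 + 1/1*1/6, 0/1 + 1/1*1/2) = [1/6, 1/2)
  'a': [0/1 + 1/1*1/2, 0/1 + 1/1*1/1) = [1/2, 1/1)
  emit 'f', narrow to [0/1, 1/6)
Step 2: interval [0/1, 1/6), width = 1/6 - 0/1 = 1/6
  'f': [0/1 + 1/6*0/1, 0/1 + 1/6*1/6) = [0/1, 1/36) <- contains code 1/108
  'b': [0/1 + 1/6*1/6, 0/1 + 1/6*1/2) = [1/36, 1/12)
  'a': [0/1 + 1/6*1/2, 0/1 + 1/6*1/1) = [1/12, 1/6)
  emit 'f', narrow to [0/1, 1/36)
Step 3: interval [0/1, 1/36), width = 1/36 - 0/1 = 1/36
  'f': [0/1 + 1/36*0/1, 0/1 + 1/36*1/6) = [0/1, 1/216)
  'b': [0/1 + 1/36*1/6, 0/1 + 1/36*1/2) = [1/216, 1/72) <- contains code 1/108
  'a': [0/1 + 1/36*1/2, 0/1 + 1/36*1/1) = [1/72, 1/36)
  emit 'b', narrow to [1/216, 1/72)

Answer: symbol=f low=0/1 high=1/6
symbol=f low=0/1 high=1/36
symbol=b low=1/216 high=1/72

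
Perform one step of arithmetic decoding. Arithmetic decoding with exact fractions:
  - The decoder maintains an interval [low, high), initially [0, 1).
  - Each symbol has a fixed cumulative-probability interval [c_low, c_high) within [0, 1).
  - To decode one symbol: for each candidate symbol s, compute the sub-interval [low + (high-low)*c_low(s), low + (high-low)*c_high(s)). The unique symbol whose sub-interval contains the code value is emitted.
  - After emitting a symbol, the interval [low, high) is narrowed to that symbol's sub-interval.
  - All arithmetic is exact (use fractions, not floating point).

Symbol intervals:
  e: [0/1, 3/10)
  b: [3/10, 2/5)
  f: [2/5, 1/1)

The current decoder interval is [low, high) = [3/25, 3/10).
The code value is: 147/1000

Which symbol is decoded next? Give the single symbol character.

Interval width = high − low = 3/10 − 3/25 = 9/50
Scaled code = (code − low) / width = (147/1000 − 3/25) / 9/50 = 3/20
  e: [0/1, 3/10) ← scaled code falls here ✓
  b: [3/10, 2/5) 
  f: [2/5, 1/1) 

Answer: e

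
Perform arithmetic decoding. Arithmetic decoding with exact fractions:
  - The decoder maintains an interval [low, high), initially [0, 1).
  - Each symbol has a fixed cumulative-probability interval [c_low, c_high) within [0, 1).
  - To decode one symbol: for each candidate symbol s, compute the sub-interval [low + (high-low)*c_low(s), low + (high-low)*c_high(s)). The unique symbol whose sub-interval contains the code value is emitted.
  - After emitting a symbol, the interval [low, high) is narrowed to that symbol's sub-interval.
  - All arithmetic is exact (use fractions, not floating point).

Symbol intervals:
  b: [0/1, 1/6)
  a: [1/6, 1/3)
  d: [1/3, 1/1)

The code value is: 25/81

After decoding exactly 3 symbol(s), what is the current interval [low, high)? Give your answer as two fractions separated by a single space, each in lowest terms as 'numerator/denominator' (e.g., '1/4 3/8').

Answer: 7/27 1/3

Derivation:
Step 1: interval [0/1, 1/1), width = 1/1 - 0/1 = 1/1
  'b': [0/1 + 1/1*0/1, 0/1 + 1/1*1/6) = [0/1, 1/6)
  'a': [0/1 + 1/1*1/6, 0/1 + 1/1*1/3) = [1/6, 1/3) <- contains code 25/81
  'd': [0/1 + 1/1*1/3, 0/1 + 1/1*1/1) = [1/3, 1/1)
  emit 'a', narrow to [1/6, 1/3)
Step 2: interval [1/6, 1/3), width = 1/3 - 1/6 = 1/6
  'b': [1/6 + 1/6*0/1, 1/6 + 1/6*1/6) = [1/6, 7/36)
  'a': [1/6 + 1/6*1/6, 1/6 + 1/6*1/3) = [7/36, 2/9)
  'd': [1/6 + 1/6*1/3, 1/6 + 1/6*1/1) = [2/9, 1/3) <- contains code 25/81
  emit 'd', narrow to [2/9, 1/3)
Step 3: interval [2/9, 1/3), width = 1/3 - 2/9 = 1/9
  'b': [2/9 + 1/9*0/1, 2/9 + 1/9*1/6) = [2/9, 13/54)
  'a': [2/9 + 1/9*1/6, 2/9 + 1/9*1/3) = [13/54, 7/27)
  'd': [2/9 + 1/9*1/3, 2/9 + 1/9*1/1) = [7/27, 1/3) <- contains code 25/81
  emit 'd', narrow to [7/27, 1/3)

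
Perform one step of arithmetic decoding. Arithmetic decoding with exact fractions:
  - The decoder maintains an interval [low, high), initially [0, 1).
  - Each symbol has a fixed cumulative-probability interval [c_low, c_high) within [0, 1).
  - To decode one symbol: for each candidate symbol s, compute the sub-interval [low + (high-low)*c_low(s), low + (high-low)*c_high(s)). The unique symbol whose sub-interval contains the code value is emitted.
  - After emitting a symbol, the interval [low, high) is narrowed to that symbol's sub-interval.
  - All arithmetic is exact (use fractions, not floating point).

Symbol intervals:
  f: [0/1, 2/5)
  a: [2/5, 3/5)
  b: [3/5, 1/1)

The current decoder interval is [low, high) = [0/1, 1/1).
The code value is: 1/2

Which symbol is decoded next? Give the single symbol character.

Interval width = high − low = 1/1 − 0/1 = 1/1
Scaled code = (code − low) / width = (1/2 − 0/1) / 1/1 = 1/2
  f: [0/1, 2/5) 
  a: [2/5, 3/5) ← scaled code falls here ✓
  b: [3/5, 1/1) 

Answer: a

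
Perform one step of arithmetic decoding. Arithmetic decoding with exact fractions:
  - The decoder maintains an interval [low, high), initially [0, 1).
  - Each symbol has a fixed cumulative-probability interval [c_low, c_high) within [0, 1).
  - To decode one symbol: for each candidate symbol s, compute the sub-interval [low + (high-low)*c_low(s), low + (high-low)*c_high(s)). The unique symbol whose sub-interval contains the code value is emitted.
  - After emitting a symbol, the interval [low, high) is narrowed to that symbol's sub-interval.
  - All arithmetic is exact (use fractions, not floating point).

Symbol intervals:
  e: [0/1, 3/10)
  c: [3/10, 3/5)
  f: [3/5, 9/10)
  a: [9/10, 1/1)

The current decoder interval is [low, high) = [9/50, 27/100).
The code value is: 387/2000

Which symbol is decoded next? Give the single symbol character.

Interval width = high − low = 27/100 − 9/50 = 9/100
Scaled code = (code − low) / width = (387/2000 − 9/50) / 9/100 = 3/20
  e: [0/1, 3/10) ← scaled code falls here ✓
  c: [3/10, 3/5) 
  f: [3/5, 9/10) 
  a: [9/10, 1/1) 

Answer: e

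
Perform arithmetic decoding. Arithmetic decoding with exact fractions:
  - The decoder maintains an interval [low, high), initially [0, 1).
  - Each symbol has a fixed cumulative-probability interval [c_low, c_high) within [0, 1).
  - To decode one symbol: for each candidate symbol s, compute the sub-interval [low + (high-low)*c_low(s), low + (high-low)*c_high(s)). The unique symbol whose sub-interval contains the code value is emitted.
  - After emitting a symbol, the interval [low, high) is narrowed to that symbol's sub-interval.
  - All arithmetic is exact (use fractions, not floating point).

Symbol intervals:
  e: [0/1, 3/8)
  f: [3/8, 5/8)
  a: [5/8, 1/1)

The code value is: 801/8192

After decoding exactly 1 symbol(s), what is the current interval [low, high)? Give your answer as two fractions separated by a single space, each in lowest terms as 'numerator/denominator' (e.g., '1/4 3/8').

Step 1: interval [0/1, 1/1), width = 1/1 - 0/1 = 1/1
  'e': [0/1 + 1/1*0/1, 0/1 + 1/1*3/8) = [0/1, 3/8) <- contains code 801/8192
  'f': [0/1 + 1/1*3/8, 0/1 + 1/1*5/8) = [3/8, 5/8)
  'a': [0/1 + 1/1*5/8, 0/1 + 1/1*1/1) = [5/8, 1/1)
  emit 'e', narrow to [0/1, 3/8)

Answer: 0/1 3/8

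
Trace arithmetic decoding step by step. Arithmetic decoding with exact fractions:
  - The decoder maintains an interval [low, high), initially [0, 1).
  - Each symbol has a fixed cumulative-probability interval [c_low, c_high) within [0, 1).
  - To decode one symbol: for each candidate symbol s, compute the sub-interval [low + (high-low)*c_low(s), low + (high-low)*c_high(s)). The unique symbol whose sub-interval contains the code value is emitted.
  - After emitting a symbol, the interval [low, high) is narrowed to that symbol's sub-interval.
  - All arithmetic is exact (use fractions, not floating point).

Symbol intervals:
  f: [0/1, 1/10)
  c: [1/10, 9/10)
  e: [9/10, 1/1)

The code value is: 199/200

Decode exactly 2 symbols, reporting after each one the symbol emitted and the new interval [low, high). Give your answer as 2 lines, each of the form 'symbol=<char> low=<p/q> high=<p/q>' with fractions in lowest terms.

Step 1: interval [0/1, 1/1), width = 1/1 - 0/1 = 1/1
  'f': [0/1 + 1/1*0/1, 0/1 + 1/1*1/10) = [0/1, 1/10)
  'c': [0/1 + 1/1*1/10, 0/1 + 1/1*9/10) = [1/10, 9/10)
  'e': [0/1 + 1/1*9/10, 0/1 + 1/1*1/1) = [9/10, 1/1) <- contains code 199/200
  emit 'e', narrow to [9/10, 1/1)
Step 2: interval [9/10, 1/1), width = 1/1 - 9/10 = 1/10
  'f': [9/10 + 1/10*0/1, 9/10 + 1/10*1/10) = [9/10, 91/100)
  'c': [9/10 + 1/10*1/10, 9/10 + 1/10*9/10) = [91/100, 99/100)
  'e': [9/10 + 1/10*9/10, 9/10 + 1/10*1/1) = [99/100, 1/1) <- contains code 199/200
  emit 'e', narrow to [99/100, 1/1)

Answer: symbol=e low=9/10 high=1/1
symbol=e low=99/100 high=1/1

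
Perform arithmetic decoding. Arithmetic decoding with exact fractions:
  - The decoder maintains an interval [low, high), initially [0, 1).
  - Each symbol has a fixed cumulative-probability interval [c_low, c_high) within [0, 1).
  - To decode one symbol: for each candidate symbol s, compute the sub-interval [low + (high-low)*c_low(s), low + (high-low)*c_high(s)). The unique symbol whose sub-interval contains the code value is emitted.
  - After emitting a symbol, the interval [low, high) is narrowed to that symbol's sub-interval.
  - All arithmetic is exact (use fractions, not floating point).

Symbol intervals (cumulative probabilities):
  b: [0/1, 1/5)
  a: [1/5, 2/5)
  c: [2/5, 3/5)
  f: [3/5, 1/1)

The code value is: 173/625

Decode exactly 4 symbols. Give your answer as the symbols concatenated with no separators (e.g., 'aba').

Step 1: interval [0/1, 1/1), width = 1/1 - 0/1 = 1/1
  'b': [0/1 + 1/1*0/1, 0/1 + 1/1*1/5) = [0/1, 1/5)
  'a': [0/1 + 1/1*1/5, 0/1 + 1/1*2/5) = [1/5, 2/5) <- contains code 173/625
  'c': [0/1 + 1/1*2/5, 0/1 + 1/1*3/5) = [2/5, 3/5)
  'f': [0/1 + 1/1*3/5, 0/1 + 1/1*1/1) = [3/5, 1/1)
  emit 'a', narrow to [1/5, 2/5)
Step 2: interval [1/5, 2/5), width = 2/5 - 1/5 = 1/5
  'b': [1/5 + 1/5*0/1, 1/5 + 1/5*1/5) = [1/5, 6/25)
  'a': [1/5 + 1/5*1/5, 1/5 + 1/5*2/5) = [6/25, 7/25) <- contains code 173/625
  'c': [1/5 + 1/5*2/5, 1/5 + 1/5*3/5) = [7/25, 8/25)
  'f': [1/5 + 1/5*3/5, 1/5 + 1/5*1/1) = [8/25, 2/5)
  emit 'a', narrow to [6/25, 7/25)
Step 3: interval [6/25, 7/25), width = 7/25 - 6/25 = 1/25
  'b': [6/25 + 1/25*0/1, 6/25 + 1/25*1/5) = [6/25, 31/125)
  'a': [6/25 + 1/25*1/5, 6/25 + 1/25*2/5) = [31/125, 32/125)
  'c': [6/25 + 1/25*2/5, 6/25 + 1/25*3/5) = [32/125, 33/125)
  'f': [6/25 + 1/25*3/5, 6/25 + 1/25*1/1) = [33/125, 7/25) <- contains code 173/625
  emit 'f', narrow to [33/125, 7/25)
Step 4: interval [33/125, 7/25), width = 7/25 - 33/125 = 2/125
  'b': [33/125 + 2/125*0/1, 33/125 + 2/125*1/5) = [33/125, 167/625)
  'a': [33/125 + 2/125*1/5, 33/125 + 2/125*2/5) = [167/625, 169/625)
  'c': [33/125 + 2/125*2/5, 33/125 + 2/125*3/5) = [169/625, 171/625)
  'f': [33/125 + 2/125*3/5, 33/125 + 2/125*1/1) = [171/625, 7/25) <- contains code 173/625
  emit 'f', narrow to [171/625, 7/25)

Answer: aaff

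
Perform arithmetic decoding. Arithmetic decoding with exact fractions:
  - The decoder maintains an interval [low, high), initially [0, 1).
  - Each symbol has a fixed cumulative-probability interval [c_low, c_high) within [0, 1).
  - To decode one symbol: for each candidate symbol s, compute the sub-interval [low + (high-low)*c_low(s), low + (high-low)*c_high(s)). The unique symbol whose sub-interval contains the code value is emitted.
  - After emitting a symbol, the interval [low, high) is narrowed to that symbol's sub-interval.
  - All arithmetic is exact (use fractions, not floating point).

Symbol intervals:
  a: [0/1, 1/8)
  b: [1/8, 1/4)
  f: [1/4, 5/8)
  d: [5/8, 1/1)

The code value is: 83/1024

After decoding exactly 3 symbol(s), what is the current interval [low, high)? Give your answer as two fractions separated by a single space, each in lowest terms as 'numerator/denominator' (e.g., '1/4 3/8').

Step 1: interval [0/1, 1/1), width = 1/1 - 0/1 = 1/1
  'a': [0/1 + 1/1*0/1, 0/1 + 1/1*1/8) = [0/1, 1/8) <- contains code 83/1024
  'b': [0/1 + 1/1*1/8, 0/1 + 1/1*1/4) = [1/8, 1/4)
  'f': [0/1 + 1/1*1/4, 0/1 + 1/1*5/8) = [1/4, 5/8)
  'd': [0/1 + 1/1*5/8, 0/1 + 1/1*1/1) = [5/8, 1/1)
  emit 'a', narrow to [0/1, 1/8)
Step 2: interval [0/1, 1/8), width = 1/8 - 0/1 = 1/8
  'a': [0/1 + 1/8*0/1, 0/1 + 1/8*1/8) = [0/1, 1/64)
  'b': [0/1 + 1/8*1/8, 0/1 + 1/8*1/4) = [1/64, 1/32)
  'f': [0/1 + 1/8*1/4, 0/1 + 1/8*5/8) = [1/32, 5/64)
  'd': [0/1 + 1/8*5/8, 0/1 + 1/8*1/1) = [5/64, 1/8) <- contains code 83/1024
  emit 'd', narrow to [5/64, 1/8)
Step 3: interval [5/64, 1/8), width = 1/8 - 5/64 = 3/64
  'a': [5/64 + 3/64*0/1, 5/64 + 3/64*1/8) = [5/64, 43/512) <- contains code 83/1024
  'b': [5/64 + 3/64*1/8, 5/64 + 3/64*1/4) = [43/512, 23/256)
  'f': [5/64 + 3/64*1/4, 5/64 + 3/64*5/8) = [23/256, 55/512)
  'd': [5/64 + 3/64*5/8, 5/64 + 3/64*1/1) = [55/512, 1/8)
  emit 'a', narrow to [5/64, 43/512)

Answer: 5/64 43/512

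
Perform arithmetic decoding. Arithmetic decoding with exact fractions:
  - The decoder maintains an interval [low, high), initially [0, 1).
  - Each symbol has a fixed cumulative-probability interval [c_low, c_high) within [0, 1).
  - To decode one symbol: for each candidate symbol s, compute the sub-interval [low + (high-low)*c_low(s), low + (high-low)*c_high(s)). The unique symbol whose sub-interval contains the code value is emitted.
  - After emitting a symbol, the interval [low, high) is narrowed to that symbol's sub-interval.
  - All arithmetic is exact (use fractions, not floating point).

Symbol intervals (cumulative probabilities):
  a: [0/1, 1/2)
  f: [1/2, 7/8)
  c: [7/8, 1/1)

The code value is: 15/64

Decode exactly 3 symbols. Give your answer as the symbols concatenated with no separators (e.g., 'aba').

Step 1: interval [0/1, 1/1), width = 1/1 - 0/1 = 1/1
  'a': [0/1 + 1/1*0/1, 0/1 + 1/1*1/2) = [0/1, 1/2) <- contains code 15/64
  'f': [0/1 + 1/1*1/2, 0/1 + 1/1*7/8) = [1/2, 7/8)
  'c': [0/1 + 1/1*7/8, 0/1 + 1/1*1/1) = [7/8, 1/1)
  emit 'a', narrow to [0/1, 1/2)
Step 2: interval [0/1, 1/2), width = 1/2 - 0/1 = 1/2
  'a': [0/1 + 1/2*0/1, 0/1 + 1/2*1/2) = [0/1, 1/4) <- contains code 15/64
  'f': [0/1 + 1/2*1/2, 0/1 + 1/2*7/8) = [1/4, 7/16)
  'c': [0/1 + 1/2*7/8, 0/1 + 1/2*1/1) = [7/16, 1/2)
  emit 'a', narrow to [0/1, 1/4)
Step 3: interval [0/1, 1/4), width = 1/4 - 0/1 = 1/4
  'a': [0/1 + 1/4*0/1, 0/1 + 1/4*1/2) = [0/1, 1/8)
  'f': [0/1 + 1/4*1/2, 0/1 + 1/4*7/8) = [1/8, 7/32)
  'c': [0/1 + 1/4*7/8, 0/1 + 1/4*1/1) = [7/32, 1/4) <- contains code 15/64
  emit 'c', narrow to [7/32, 1/4)

Answer: aac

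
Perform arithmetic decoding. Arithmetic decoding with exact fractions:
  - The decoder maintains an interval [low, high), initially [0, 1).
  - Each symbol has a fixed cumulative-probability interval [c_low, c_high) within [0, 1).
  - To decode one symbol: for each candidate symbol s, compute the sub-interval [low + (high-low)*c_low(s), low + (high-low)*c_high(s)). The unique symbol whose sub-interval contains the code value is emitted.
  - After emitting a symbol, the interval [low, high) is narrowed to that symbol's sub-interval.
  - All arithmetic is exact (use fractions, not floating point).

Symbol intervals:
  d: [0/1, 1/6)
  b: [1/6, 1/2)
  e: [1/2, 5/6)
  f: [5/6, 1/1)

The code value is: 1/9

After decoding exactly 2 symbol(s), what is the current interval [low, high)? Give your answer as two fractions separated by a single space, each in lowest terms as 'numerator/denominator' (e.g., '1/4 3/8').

Answer: 1/12 5/36

Derivation:
Step 1: interval [0/1, 1/1), width = 1/1 - 0/1 = 1/1
  'd': [0/1 + 1/1*0/1, 0/1 + 1/1*1/6) = [0/1, 1/6) <- contains code 1/9
  'b': [0/1 + 1/1*1/6, 0/1 + 1/1*1/2) = [1/6, 1/2)
  'e': [0/1 + 1/1*1/2, 0/1 + 1/1*5/6) = [1/2, 5/6)
  'f': [0/1 + 1/1*5/6, 0/1 + 1/1*1/1) = [5/6, 1/1)
  emit 'd', narrow to [0/1, 1/6)
Step 2: interval [0/1, 1/6), width = 1/6 - 0/1 = 1/6
  'd': [0/1 + 1/6*0/1, 0/1 + 1/6*1/6) = [0/1, 1/36)
  'b': [0/1 + 1/6*1/6, 0/1 + 1/6*1/2) = [1/36, 1/12)
  'e': [0/1 + 1/6*1/2, 0/1 + 1/6*5/6) = [1/12, 5/36) <- contains code 1/9
  'f': [0/1 + 1/6*5/6, 0/1 + 1/6*1/1) = [5/36, 1/6)
  emit 'e', narrow to [1/12, 5/36)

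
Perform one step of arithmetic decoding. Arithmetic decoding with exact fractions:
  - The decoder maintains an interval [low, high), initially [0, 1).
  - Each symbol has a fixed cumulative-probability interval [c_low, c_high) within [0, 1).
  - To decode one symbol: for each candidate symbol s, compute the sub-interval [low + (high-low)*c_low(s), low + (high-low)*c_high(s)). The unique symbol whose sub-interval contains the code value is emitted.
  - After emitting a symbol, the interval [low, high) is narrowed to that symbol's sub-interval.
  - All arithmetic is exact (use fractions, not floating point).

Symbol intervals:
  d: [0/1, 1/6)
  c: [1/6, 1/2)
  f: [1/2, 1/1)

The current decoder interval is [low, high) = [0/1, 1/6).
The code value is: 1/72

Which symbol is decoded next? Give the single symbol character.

Answer: d

Derivation:
Interval width = high − low = 1/6 − 0/1 = 1/6
Scaled code = (code − low) / width = (1/72 − 0/1) / 1/6 = 1/12
  d: [0/1, 1/6) ← scaled code falls here ✓
  c: [1/6, 1/2) 
  f: [1/2, 1/1) 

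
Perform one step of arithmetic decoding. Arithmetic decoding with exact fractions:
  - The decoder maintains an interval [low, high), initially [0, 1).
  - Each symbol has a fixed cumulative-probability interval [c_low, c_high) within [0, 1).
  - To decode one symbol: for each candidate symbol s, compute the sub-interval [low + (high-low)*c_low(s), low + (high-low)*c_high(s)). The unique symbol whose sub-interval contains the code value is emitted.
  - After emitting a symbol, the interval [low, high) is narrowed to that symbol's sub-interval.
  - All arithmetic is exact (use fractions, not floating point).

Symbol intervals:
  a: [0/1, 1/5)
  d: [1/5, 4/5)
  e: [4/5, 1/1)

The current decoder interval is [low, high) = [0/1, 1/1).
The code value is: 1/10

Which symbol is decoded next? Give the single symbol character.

Answer: a

Derivation:
Interval width = high − low = 1/1 − 0/1 = 1/1
Scaled code = (code − low) / width = (1/10 − 0/1) / 1/1 = 1/10
  a: [0/1, 1/5) ← scaled code falls here ✓
  d: [1/5, 4/5) 
  e: [4/5, 1/1) 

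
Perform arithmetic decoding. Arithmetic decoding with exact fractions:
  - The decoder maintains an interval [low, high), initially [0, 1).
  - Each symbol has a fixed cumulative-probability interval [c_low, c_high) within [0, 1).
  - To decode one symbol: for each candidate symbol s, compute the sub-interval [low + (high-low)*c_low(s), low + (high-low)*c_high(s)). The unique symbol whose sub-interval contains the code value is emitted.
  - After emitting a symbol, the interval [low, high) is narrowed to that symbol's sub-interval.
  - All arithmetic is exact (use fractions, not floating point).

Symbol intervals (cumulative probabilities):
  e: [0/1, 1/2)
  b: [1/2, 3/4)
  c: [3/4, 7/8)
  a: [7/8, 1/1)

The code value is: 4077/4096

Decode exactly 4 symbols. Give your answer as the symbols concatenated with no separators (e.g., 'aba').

Step 1: interval [0/1, 1/1), width = 1/1 - 0/1 = 1/1
  'e': [0/1 + 1/1*0/1, 0/1 + 1/1*1/2) = [0/1, 1/2)
  'b': [0/1 + 1/1*1/2, 0/1 + 1/1*3/4) = [1/2, 3/4)
  'c': [0/1 + 1/1*3/4, 0/1 + 1/1*7/8) = [3/4, 7/8)
  'a': [0/1 + 1/1*7/8, 0/1 + 1/1*1/1) = [7/8, 1/1) <- contains code 4077/4096
  emit 'a', narrow to [7/8, 1/1)
Step 2: interval [7/8, 1/1), width = 1/1 - 7/8 = 1/8
  'e': [7/8 + 1/8*0/1, 7/8 + 1/8*1/2) = [7/8, 15/16)
  'b': [7/8 + 1/8*1/2, 7/8 + 1/8*3/4) = [15/16, 31/32)
  'c': [7/8 + 1/8*3/4, 7/8 + 1/8*7/8) = [31/32, 63/64)
  'a': [7/8 + 1/8*7/8, 7/8 + 1/8*1/1) = [63/64, 1/1) <- contains code 4077/4096
  emit 'a', narrow to [63/64, 1/1)
Step 3: interval [63/64, 1/1), width = 1/1 - 63/64 = 1/64
  'e': [63/64 + 1/64*0/1, 63/64 + 1/64*1/2) = [63/64, 127/128)
  'b': [63/64 + 1/64*1/2, 63/64 + 1/64*3/4) = [127/128, 255/256) <- contains code 4077/4096
  'c': [63/64 + 1/64*3/4, 63/64 + 1/64*7/8) = [255/256, 511/512)
  'a': [63/64 + 1/64*7/8, 63/64 + 1/64*1/1) = [511/512, 1/1)
  emit 'b', narrow to [127/128, 255/256)
Step 4: interval [127/128, 255/256), width = 255/256 - 127/128 = 1/256
  'e': [127/128 + 1/256*0/1, 127/128 + 1/256*1/2) = [127/128, 509/512)
  'b': [127/128 + 1/256*1/2, 127/128 + 1/256*3/4) = [509/512, 1019/1024)
  'c': [127/128 + 1/256*3/4, 127/128 + 1/256*7/8) = [1019/1024, 2039/2048) <- contains code 4077/4096
  'a': [127/128 + 1/256*7/8, 127/128 + 1/256*1/1) = [2039/2048, 255/256)
  emit 'c', narrow to [1019/1024, 2039/2048)

Answer: aabc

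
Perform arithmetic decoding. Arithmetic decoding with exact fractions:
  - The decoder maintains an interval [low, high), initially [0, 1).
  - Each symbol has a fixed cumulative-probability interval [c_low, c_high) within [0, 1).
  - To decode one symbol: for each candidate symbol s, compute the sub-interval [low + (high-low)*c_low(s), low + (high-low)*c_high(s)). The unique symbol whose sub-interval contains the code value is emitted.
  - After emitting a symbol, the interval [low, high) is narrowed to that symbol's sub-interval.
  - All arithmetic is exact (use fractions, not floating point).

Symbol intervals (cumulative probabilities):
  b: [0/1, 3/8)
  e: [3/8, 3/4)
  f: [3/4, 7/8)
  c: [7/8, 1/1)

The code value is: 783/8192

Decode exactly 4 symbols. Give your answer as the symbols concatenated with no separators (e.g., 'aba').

Step 1: interval [0/1, 1/1), width = 1/1 - 0/1 = 1/1
  'b': [0/1 + 1/1*0/1, 0/1 + 1/1*3/8) = [0/1, 3/8) <- contains code 783/8192
  'e': [0/1 + 1/1*3/8, 0/1 + 1/1*3/4) = [3/8, 3/4)
  'f': [0/1 + 1/1*3/4, 0/1 + 1/1*7/8) = [3/4, 7/8)
  'c': [0/1 + 1/1*7/8, 0/1 + 1/1*1/1) = [7/8, 1/1)
  emit 'b', narrow to [0/1, 3/8)
Step 2: interval [0/1, 3/8), width = 3/8 - 0/1 = 3/8
  'b': [0/1 + 3/8*0/1, 0/1 + 3/8*3/8) = [0/1, 9/64) <- contains code 783/8192
  'e': [0/1 + 3/8*3/8, 0/1 + 3/8*3/4) = [9/64, 9/32)
  'f': [0/1 + 3/8*3/4, 0/1 + 3/8*7/8) = [9/32, 21/64)
  'c': [0/1 + 3/8*7/8, 0/1 + 3/8*1/1) = [21/64, 3/8)
  emit 'b', narrow to [0/1, 9/64)
Step 3: interval [0/1, 9/64), width = 9/64 - 0/1 = 9/64
  'b': [0/1 + 9/64*0/1, 0/1 + 9/64*3/8) = [0/1, 27/512)
  'e': [0/1 + 9/64*3/8, 0/1 + 9/64*3/4) = [27/512, 27/256) <- contains code 783/8192
  'f': [0/1 + 9/64*3/4, 0/1 + 9/64*7/8) = [27/256, 63/512)
  'c': [0/1 + 9/64*7/8, 0/1 + 9/64*1/1) = [63/512, 9/64)
  emit 'e', narrow to [27/512, 27/256)
Step 4: interval [27/512, 27/256), width = 27/256 - 27/512 = 27/512
  'b': [27/512 + 27/512*0/1, 27/512 + 27/512*3/8) = [27/512, 297/4096)
  'e': [27/512 + 27/512*3/8, 27/512 + 27/512*3/4) = [297/4096, 189/2048)
  'f': [27/512 + 27/512*3/4, 27/512 + 27/512*7/8) = [189/2048, 405/4096) <- contains code 783/8192
  'c': [27/512 + 27/512*7/8, 27/512 + 27/512*1/1) = [405/4096, 27/256)
  emit 'f', narrow to [189/2048, 405/4096)

Answer: bbef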